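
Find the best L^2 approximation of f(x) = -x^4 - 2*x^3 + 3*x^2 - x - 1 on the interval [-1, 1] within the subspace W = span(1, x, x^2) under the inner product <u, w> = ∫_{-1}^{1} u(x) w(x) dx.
g(x) = 15*x^2/7 - 11*x/5 - 32/35

The best approximation g ∈ W is the orthogonal projection of f onto W. Writing g = a_0 + a_1 x + a_2 x^2, the coefficients solve the normal equations G · a = b where
  G_{ij} = <φ_i, φ_j> and b_i = <f, φ_i>, with φ_0 = 1, φ_1 = x, φ_2 = x^2.
G =
  [2, 0, 2/3]
  [0, 2/3, 0]
  [2/3, 0, 2/5],
b = (-2/5, -22/15, 26/105).
Solving gives a_0 = -32/35, a_1 = -11/5, a_2 = 15/7, so
  g(x) = 15*x^2/7 - 11*x/5 - 32/35.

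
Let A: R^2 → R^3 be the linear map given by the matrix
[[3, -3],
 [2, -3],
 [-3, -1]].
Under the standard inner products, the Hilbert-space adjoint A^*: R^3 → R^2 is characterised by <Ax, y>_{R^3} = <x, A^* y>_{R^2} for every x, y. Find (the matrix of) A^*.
A^* = A^T =
[[3, 2, -3],
 [-3, -3, -1]]

For real matrices with standard dot products, the defining identity <Ax, y> = <x, A^* y> gives (Ax)^T y = x^T (A^*) y, i.e. x^T A^T y = x^T (A^*) y. Since this holds for all x, y, we must have A^* = A^T. Therefore
A^* =
[[3, 2, -3],
 [-3, -3, -1]].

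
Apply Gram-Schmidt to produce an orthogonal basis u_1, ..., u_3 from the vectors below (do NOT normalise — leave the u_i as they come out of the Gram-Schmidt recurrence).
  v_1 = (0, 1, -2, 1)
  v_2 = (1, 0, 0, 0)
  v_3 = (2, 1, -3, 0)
Orthogonal basis:
  u_1 = (0, 1, -2, 1)
  u_2 = (1, 0, 0, 0)
  u_3 = (0, -1/6, -2/3, -7/6)

Apply the Gram-Schmidt recurrence
  u_1 = v_1
  u_i = v_i − Σ_{j<i} ((v_i · u_j) / (u_j · u_j)) · u_j.

Step by step this gives:
  u_1 = (0, 1, -2, 1)
  u_2 = (1, 0, 0, 0)
  u_3 = (0, -1/6, -2/3, -7/6)

Orthogonality check:
  u_2 · u_1 = 0 (should be 0)
  u_3 · u_1 = 0 (should be 0)
  u_3 · u_2 = 0 (should be 0)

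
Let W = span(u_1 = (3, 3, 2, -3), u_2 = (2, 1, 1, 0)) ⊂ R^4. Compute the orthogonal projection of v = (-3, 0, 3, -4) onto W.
proj_W(v) = (-123/65, 69/65, -18/65, -261/65)

Set up U = [u_1 | ... | u_2] ∈ R^(4×2). The projector onto W = col(U) is P = U (U^T U)^(-1) U^T.
Compute U^T U =
  [31, 11]
  [11, 6],
and U^T v = (9, -3).
Solve U^T U · c = U^T v for the coefficients: c = (87/65, -192/65). The projection is proj_W(v) = U c.
Check: (v - proj_W(v)) · u_1 = 0  (should be 0).
Check: (v - proj_W(v)) · u_2 = 0  (should be 0).
Result: proj_W(v) = (-123/65, 69/65, -18/65, -261/65).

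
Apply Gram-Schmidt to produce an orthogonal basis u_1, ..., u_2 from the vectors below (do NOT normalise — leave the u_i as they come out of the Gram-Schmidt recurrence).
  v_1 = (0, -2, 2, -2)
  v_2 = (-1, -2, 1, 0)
Orthogonal basis:
  u_1 = (0, -2, 2, -2)
  u_2 = (-1, -1, 0, 1)

Apply the Gram-Schmidt recurrence
  u_1 = v_1
  u_i = v_i − Σ_{j<i} ((v_i · u_j) / (u_j · u_j)) · u_j.

Step by step this gives:
  u_1 = (0, -2, 2, -2)
  u_2 = (-1, -1, 0, 1)

Orthogonality check:
  u_2 · u_1 = 0 (should be 0)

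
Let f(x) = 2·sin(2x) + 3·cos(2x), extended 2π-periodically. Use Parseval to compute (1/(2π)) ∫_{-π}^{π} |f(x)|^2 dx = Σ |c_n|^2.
Σ |c_n|^2 = 13/2

Expand |f|^2 and use orthogonality of {sin(nx), cos(mx)} on [-π, π]:
  ∫_{-π}^{π} sin(nx)^2 dx = π, ∫ cos(mx)^2 dx = π, and cross terms integrate to 0.
So ∫_{-π}^{π} f(x)^2 dx = 2^2 · π + 3^2 · π = (4 + 9)π.
Divide by 2π: (4 + 9)/2 = 13/2.
By Parseval, this equals Σ |c_n|^2.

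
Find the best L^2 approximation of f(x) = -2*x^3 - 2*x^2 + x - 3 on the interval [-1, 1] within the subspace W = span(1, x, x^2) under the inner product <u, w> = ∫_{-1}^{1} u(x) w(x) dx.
g(x) = -2*x^2 - x/5 - 3

The best approximation g ∈ W is the orthogonal projection of f onto W. Writing g = a_0 + a_1 x + a_2 x^2, the coefficients solve the normal equations G · a = b where
  G_{ij} = <φ_i, φ_j> and b_i = <f, φ_i>, with φ_0 = 1, φ_1 = x, φ_2 = x^2.
G =
  [2, 0, 2/3]
  [0, 2/3, 0]
  [2/3, 0, 2/5],
b = (-22/3, -2/15, -14/5).
Solving gives a_0 = -3, a_1 = -1/5, a_2 = -2, so
  g(x) = -2*x^2 - x/5 - 3.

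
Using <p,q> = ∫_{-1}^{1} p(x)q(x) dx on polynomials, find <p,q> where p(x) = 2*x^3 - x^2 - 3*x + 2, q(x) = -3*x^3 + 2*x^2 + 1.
<p,q> = 248/35

Expand the product: p(x)·q(x) = -6*x^6 + 7*x^5 + 7*x^4 - 10*x^3 + 3*x^2 - 3*x + 2.
∫_{-1}^{1} of each monomial x^k gives [2/(k+1) if k even, 0 if k odd]. Integrating term-by-term (or equivalently evaluating the antiderivative F(x) = -6*x^7/7 + 7*x^6/6 + 7*x^5/5 - 5*x^4/2 + x^3 - 3*x^2/2 + 2*x at the endpoints):
  F(1) − F(−1) = 149/210 − (-1339/210) = 248/35.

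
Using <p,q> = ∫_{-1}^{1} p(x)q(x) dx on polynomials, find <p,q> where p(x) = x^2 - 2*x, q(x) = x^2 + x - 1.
<p,q> = -8/5

Expand the product: p(x)·q(x) = x^4 - x^3 - 3*x^2 + 2*x.
∫_{-1}^{1} of each monomial x^k gives [2/(k+1) if k even, 0 if k odd]. Integrating term-by-term (or equivalently evaluating the antiderivative F(x) = x^5/5 - x^4/4 - x^3 + x^2 at the endpoints):
  F(1) − F(−1) = -1/20 − (31/20) = -8/5.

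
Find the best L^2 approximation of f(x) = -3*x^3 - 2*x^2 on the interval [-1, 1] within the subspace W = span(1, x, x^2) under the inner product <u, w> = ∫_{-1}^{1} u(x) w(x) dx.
g(x) = -2*x^2 - 9*x/5

The best approximation g ∈ W is the orthogonal projection of f onto W. Writing g = a_0 + a_1 x + a_2 x^2, the coefficients solve the normal equations G · a = b where
  G_{ij} = <φ_i, φ_j> and b_i = <f, φ_i>, with φ_0 = 1, φ_1 = x, φ_2 = x^2.
G =
  [2, 0, 2/3]
  [0, 2/3, 0]
  [2/3, 0, 2/5],
b = (-4/3, -6/5, -4/5).
Solving gives a_0 = 0, a_1 = -9/5, a_2 = -2, so
  g(x) = -2*x^2 - 9*x/5.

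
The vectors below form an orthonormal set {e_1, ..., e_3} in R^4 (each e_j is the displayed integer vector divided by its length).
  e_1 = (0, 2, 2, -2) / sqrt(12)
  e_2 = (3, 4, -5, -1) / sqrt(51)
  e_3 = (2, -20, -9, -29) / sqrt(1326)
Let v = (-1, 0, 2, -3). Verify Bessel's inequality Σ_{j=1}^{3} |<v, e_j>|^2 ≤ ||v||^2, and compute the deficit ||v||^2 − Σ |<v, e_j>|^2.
Σ |<v, e_j>|^2 = 1067/78; ||v||^2 = 14; deficit = 25/78

Write each e_j = u_j / sqrt(<u_j, u_j>) where u_j is the displayed integer vector. Then <v, e_j> = <v, u_j> / sqrt(<u_j, u_j>), so |<v, e_j>|^2 = <v, u_j>^2 / <u_j, u_j>.
Coefficients: <v, e_1> = 10/sqrt(12), <v, e_2> = -10/sqrt(51), <v, e_3> = 67/sqrt(1326).
Square and sum: Σ |<v, e_j>|^2 = 1067/78.
Compute ||v||^2 = v·v = 14.
Deficit = 14 − 1067/78 = 25/78 ≥ 0, confirming Bessel's inequality. (The deficit equals ||v − Σ <v,e_j> e_j||^2, the squared distance from v to span{e_j}.)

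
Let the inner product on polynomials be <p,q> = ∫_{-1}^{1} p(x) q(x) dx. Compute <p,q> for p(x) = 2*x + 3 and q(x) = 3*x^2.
<p,q> = 6

Expand the product: p(x)·q(x) = 6*x^3 + 9*x^2.
∫_{-1}^{1} of each monomial x^k gives [2/(k+1) if k even, 0 if k odd]. Integrating term-by-term (or equivalently evaluating the antiderivative F(x) = 3*x^4/2 + 3*x^3 at the endpoints):
  F(1) − F(−1) = 9/2 − (-3/2) = 6.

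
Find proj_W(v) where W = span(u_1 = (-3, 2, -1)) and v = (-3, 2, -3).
proj_W(v) = (-24/7, 16/7, -8/7)

Set up U = [u_1 | ... | u_1] ∈ R^(3×1). The projector onto W = col(U) is P = U (U^T U)^(-1) U^T.
Compute U^T U =
  [14],
and U^T v = (16).
Solve U^T U · c = U^T v for the coefficients: c = (8/7). The projection is proj_W(v) = U c.
Check: (v - proj_W(v)) · u_1 = 0  (should be 0).
Result: proj_W(v) = (-24/7, 16/7, -8/7).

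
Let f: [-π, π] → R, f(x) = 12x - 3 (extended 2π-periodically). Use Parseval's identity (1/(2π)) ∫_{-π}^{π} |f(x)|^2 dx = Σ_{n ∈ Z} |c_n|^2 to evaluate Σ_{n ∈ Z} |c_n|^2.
Σ |c_n|^2 = 48π^2 + 9

Expand and integrate term by term over [-π, π]:
  ∫ (12x)^2 dx = 144·(2π^3/3); ∫ 2·12·(-3)·x dx = 0 (odd integrand); ∫ (-3)^2 dx = 9·2π.
So (1/(2π)) ∫_{-π}^{π} (12x - 3)^2 dx = 144π^2/3 + 9 = 48π^2 + 9.
Parseval ⇒ Σ |c_n|^2 = 48π^2 + 9.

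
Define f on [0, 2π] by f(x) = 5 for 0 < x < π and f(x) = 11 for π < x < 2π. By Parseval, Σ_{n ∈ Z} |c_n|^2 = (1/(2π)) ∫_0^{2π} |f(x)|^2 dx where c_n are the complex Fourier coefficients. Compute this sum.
Σ |c_n|^2 = 73

Parseval equates the L^2 energy of f (normalised by 1/(2π)) with the ℓ^2 sum of its Fourier coefficients: (1/(2π)) ∫_0^{2π} |f|^2 = Σ |c_n|^2.
Compute the left side: (1/(2π)) [∫_0^π 5^2 dx + ∫_π^{2π} 11^2 dx] = (1/(2π)) · (25π + 121π) = (25 + 121)/2 = 73.
So Σ_{n ∈ Z} |c_n|^2 = 73.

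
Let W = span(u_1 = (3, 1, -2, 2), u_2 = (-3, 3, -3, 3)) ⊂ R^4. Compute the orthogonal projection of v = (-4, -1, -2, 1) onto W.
proj_W(v) = (-121/34, 41/34, -21/34, 21/34)

Set up U = [u_1 | ... | u_2] ∈ R^(4×2). The projector onto W = col(U) is P = U (U^T U)^(-1) U^T.
Compute U^T U =
  [18, 6]
  [6, 36],
and U^T v = (-7, 18).
Solve U^T U · c = U^T v for the coefficients: c = (-10/17, 61/102). The projection is proj_W(v) = U c.
Check: (v - proj_W(v)) · u_1 = 0  (should be 0).
Check: (v - proj_W(v)) · u_2 = 0  (should be 0).
Result: proj_W(v) = (-121/34, 41/34, -21/34, 21/34).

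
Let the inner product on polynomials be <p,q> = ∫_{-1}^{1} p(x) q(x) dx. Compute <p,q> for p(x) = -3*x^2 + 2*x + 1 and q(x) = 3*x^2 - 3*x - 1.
<p,q> = -28/5

Expand the product: p(x)·q(x) = -9*x^4 + 15*x^3 - 5*x - 1.
∫_{-1}^{1} of each monomial x^k gives [2/(k+1) if k even, 0 if k odd]. Integrating term-by-term (or equivalently evaluating the antiderivative F(x) = -9*x^5/5 + 15*x^4/4 - 5*x^2/2 - x at the endpoints):
  F(1) − F(−1) = -31/20 − (81/20) = -28/5.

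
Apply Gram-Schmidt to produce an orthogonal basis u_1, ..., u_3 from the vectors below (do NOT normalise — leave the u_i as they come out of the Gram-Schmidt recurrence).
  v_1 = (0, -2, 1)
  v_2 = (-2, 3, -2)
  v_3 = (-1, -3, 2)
Orthogonal basis:
  u_1 = (0, -2, 1)
  u_2 = (-2, -1/5, -2/5)
  u_3 = (-1/7, 2/7, 4/7)

Apply the Gram-Schmidt recurrence
  u_1 = v_1
  u_i = v_i − Σ_{j<i} ((v_i · u_j) / (u_j · u_j)) · u_j.

Step by step this gives:
  u_1 = (0, -2, 1)
  u_2 = (-2, -1/5, -2/5)
  u_3 = (-1/7, 2/7, 4/7)

Orthogonality check:
  u_2 · u_1 = 0 (should be 0)
  u_3 · u_1 = 0 (should be 0)
  u_3 · u_2 = 0 (should be 0)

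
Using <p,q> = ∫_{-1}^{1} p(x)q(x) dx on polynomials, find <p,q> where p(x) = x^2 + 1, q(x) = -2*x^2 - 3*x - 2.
<p,q> = -112/15

Expand the product: p(x)·q(x) = -2*x^4 - 3*x^3 - 4*x^2 - 3*x - 2.
∫_{-1}^{1} of each monomial x^k gives [2/(k+1) if k even, 0 if k odd]. Integrating term-by-term (or equivalently evaluating the antiderivative F(x) = -2*x^5/5 - 3*x^4/4 - 4*x^3/3 - 3*x^2/2 - 2*x at the endpoints):
  F(1) − F(−1) = -359/60 − (89/60) = -112/15.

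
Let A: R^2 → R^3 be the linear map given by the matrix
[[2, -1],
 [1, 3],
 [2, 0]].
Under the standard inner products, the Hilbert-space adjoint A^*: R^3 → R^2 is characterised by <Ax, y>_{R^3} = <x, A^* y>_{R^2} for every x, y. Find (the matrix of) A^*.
A^* = A^T =
[[2, 1, 2],
 [-1, 3, 0]]

For real matrices with standard dot products, the defining identity <Ax, y> = <x, A^* y> gives (Ax)^T y = x^T (A^*) y, i.e. x^T A^T y = x^T (A^*) y. Since this holds for all x, y, we must have A^* = A^T. Therefore
A^* =
[[2, 1, 2],
 [-1, 3, 0]].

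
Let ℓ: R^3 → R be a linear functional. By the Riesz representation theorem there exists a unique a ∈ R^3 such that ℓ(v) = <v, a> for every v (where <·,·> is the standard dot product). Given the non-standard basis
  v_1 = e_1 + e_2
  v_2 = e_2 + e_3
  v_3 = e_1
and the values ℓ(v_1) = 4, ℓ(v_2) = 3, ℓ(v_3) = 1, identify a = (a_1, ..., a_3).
a = (1, 3, 0)

Write a = (a_1, ..., a_3) in the standard basis. For each basis vector v_i, ℓ(v_i) = <v_i, a> is a linear equation in the a_j's. Collect the n equations into a matrix system V a = ℓ, where row i of V is v_i (expressed in the standard basis). Since V is invertible (lower-triangular with 1s on the diagonal, up to permutation), solve by back-substitution:
  V =
[[1, 1, 0],
 [0, 1, 1],
 [1, 0, 0]]
  V a = (4, 3, 1)
Solving gives a = (1, 3, 0).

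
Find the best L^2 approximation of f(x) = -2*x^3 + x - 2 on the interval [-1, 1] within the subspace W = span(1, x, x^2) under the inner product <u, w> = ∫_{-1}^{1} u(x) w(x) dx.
g(x) = -x/5 - 2

The best approximation g ∈ W is the orthogonal projection of f onto W. Writing g = a_0 + a_1 x + a_2 x^2, the coefficients solve the normal equations G · a = b where
  G_{ij} = <φ_i, φ_j> and b_i = <f, φ_i>, with φ_0 = 1, φ_1 = x, φ_2 = x^2.
G =
  [2, 0, 2/3]
  [0, 2/3, 0]
  [2/3, 0, 2/5],
b = (-4, -2/15, -4/3).
Solving gives a_0 = -2, a_1 = -1/5, a_2 = 0, so
  g(x) = -x/5 - 2.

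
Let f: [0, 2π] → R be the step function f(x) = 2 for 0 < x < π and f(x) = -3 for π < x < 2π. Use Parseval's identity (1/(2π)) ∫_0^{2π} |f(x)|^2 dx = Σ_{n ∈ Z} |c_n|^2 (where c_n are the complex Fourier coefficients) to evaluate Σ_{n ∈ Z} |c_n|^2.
Σ |c_n|^2 = 13/2

Parseval equates the L^2 energy of f (normalised by 1/(2π)) with the ℓ^2 sum of its Fourier coefficients: (1/(2π)) ∫_0^{2π} |f|^2 = Σ |c_n|^2.
Compute the left side: (1/(2π)) [∫_0^π 2^2 dx + ∫_π^{2π} (-3)^2 dx] = (1/(2π)) · (4π + 9π) = (4 + 9)/2 = 13/2.
So Σ_{n ∈ Z} |c_n|^2 = 13/2.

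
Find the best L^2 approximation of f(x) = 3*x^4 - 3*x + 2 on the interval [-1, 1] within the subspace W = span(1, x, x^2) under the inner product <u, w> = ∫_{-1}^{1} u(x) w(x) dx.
g(x) = 18*x^2/7 - 3*x + 61/35

The best approximation g ∈ W is the orthogonal projection of f onto W. Writing g = a_0 + a_1 x + a_2 x^2, the coefficients solve the normal equations G · a = b where
  G_{ij} = <φ_i, φ_j> and b_i = <f, φ_i>, with φ_0 = 1, φ_1 = x, φ_2 = x^2.
G =
  [2, 0, 2/3]
  [0, 2/3, 0]
  [2/3, 0, 2/5],
b = (26/5, -2, 46/21).
Solving gives a_0 = 61/35, a_1 = -3, a_2 = 18/7, so
  g(x) = 18*x^2/7 - 3*x + 61/35.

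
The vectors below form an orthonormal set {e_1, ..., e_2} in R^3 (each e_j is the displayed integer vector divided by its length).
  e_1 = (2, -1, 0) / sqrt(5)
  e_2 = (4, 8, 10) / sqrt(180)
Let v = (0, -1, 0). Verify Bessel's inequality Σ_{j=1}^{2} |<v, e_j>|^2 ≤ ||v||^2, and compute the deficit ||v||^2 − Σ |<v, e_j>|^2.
Σ |<v, e_j>|^2 = 5/9; ||v||^2 = 1; deficit = 4/9

Write each e_j = u_j / sqrt(<u_j, u_j>) where u_j is the displayed integer vector. Then <v, e_j> = <v, u_j> / sqrt(<u_j, u_j>), so |<v, e_j>|^2 = <v, u_j>^2 / <u_j, u_j>.
Coefficients: <v, e_1> = 1/sqrt(5), <v, e_2> = -8/sqrt(180).
Square and sum: Σ |<v, e_j>|^2 = 5/9.
Compute ||v||^2 = v·v = 1.
Deficit = 1 − 5/9 = 4/9 ≥ 0, confirming Bessel's inequality. (The deficit equals ||v − Σ <v,e_j> e_j||^2, the squared distance from v to span{e_j}.)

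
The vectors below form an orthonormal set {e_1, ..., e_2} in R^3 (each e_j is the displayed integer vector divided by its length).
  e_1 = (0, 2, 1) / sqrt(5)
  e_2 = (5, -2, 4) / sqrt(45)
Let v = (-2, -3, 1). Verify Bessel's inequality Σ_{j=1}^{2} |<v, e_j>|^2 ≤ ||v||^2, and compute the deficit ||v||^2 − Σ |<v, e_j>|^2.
Σ |<v, e_j>|^2 = 5; ||v||^2 = 14; deficit = 9

Write each e_j = u_j / sqrt(<u_j, u_j>) where u_j is the displayed integer vector. Then <v, e_j> = <v, u_j> / sqrt(<u_j, u_j>), so |<v, e_j>|^2 = <v, u_j>^2 / <u_j, u_j>.
Coefficients: <v, e_1> = -5/sqrt(5), <v, e_2> = 0/sqrt(45).
Square and sum: Σ |<v, e_j>|^2 = 5.
Compute ||v||^2 = v·v = 14.
Deficit = 14 − 5 = 9 ≥ 0, confirming Bessel's inequality. (The deficit equals ||v − Σ <v,e_j> e_j||^2, the squared distance from v to span{e_j}.)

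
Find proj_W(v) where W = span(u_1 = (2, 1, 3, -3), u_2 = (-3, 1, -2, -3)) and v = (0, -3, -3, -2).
proj_W(v) = (-11/7, 1/7, -10/7, -3/7)

Set up U = [u_1 | ... | u_2] ∈ R^(4×2). The projector onto W = col(U) is P = U (U^T U)^(-1) U^T.
Compute U^T U =
  [23, -2]
  [-2, 23],
and U^T v = (-6, 9).
Solve U^T U · c = U^T v for the coefficients: c = (-8/35, 13/35). The projection is proj_W(v) = U c.
Check: (v - proj_W(v)) · u_1 = 0  (should be 0).
Check: (v - proj_W(v)) · u_2 = 0  (should be 0).
Result: proj_W(v) = (-11/7, 1/7, -10/7, -3/7).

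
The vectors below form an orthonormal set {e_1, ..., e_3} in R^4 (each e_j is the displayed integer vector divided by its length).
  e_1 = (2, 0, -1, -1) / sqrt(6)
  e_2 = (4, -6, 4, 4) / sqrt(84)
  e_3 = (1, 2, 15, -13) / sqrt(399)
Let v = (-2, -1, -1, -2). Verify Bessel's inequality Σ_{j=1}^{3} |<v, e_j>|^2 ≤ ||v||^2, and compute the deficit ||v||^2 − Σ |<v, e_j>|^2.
Σ |<v, e_j>|^2 = 299/114; ||v||^2 = 10; deficit = 841/114

Write each e_j = u_j / sqrt(<u_j, u_j>) where u_j is the displayed integer vector. Then <v, e_j> = <v, u_j> / sqrt(<u_j, u_j>), so |<v, e_j>|^2 = <v, u_j>^2 / <u_j, u_j>.
Coefficients: <v, e_1> = -1/sqrt(6), <v, e_2> = -14/sqrt(84), <v, e_3> = 7/sqrt(399).
Square and sum: Σ |<v, e_j>|^2 = 299/114.
Compute ||v||^2 = v·v = 10.
Deficit = 10 − 299/114 = 841/114 ≥ 0, confirming Bessel's inequality. (The deficit equals ||v − Σ <v,e_j> e_j||^2, the squared distance from v to span{e_j}.)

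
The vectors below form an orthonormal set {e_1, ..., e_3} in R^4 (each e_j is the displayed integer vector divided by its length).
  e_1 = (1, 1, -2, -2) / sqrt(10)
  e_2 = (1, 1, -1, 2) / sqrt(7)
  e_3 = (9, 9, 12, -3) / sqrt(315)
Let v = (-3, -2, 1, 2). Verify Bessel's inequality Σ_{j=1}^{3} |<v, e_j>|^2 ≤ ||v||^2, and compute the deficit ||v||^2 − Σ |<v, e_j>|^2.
Σ |<v, e_j>|^2 = 35/2; ||v||^2 = 18; deficit = 1/2

Write each e_j = u_j / sqrt(<u_j, u_j>) where u_j is the displayed integer vector. Then <v, e_j> = <v, u_j> / sqrt(<u_j, u_j>), so |<v, e_j>|^2 = <v, u_j>^2 / <u_j, u_j>.
Coefficients: <v, e_1> = -11/sqrt(10), <v, e_2> = -2/sqrt(7), <v, e_3> = -39/sqrt(315).
Square and sum: Σ |<v, e_j>|^2 = 35/2.
Compute ||v||^2 = v·v = 18.
Deficit = 18 − 35/2 = 1/2 ≥ 0, confirming Bessel's inequality. (The deficit equals ||v − Σ <v,e_j> e_j||^2, the squared distance from v to span{e_j}.)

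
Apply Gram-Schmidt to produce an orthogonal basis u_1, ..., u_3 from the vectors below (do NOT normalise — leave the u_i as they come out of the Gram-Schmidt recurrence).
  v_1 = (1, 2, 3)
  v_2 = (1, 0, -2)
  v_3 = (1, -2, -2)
Orthogonal basis:
  u_1 = (1, 2, 3)
  u_2 = (19/14, 5/7, -13/14)
  u_3 = (8/9, -10/9, 4/9)

Apply the Gram-Schmidt recurrence
  u_1 = v_1
  u_i = v_i − Σ_{j<i} ((v_i · u_j) / (u_j · u_j)) · u_j.

Step by step this gives:
  u_1 = (1, 2, 3)
  u_2 = (19/14, 5/7, -13/14)
  u_3 = (8/9, -10/9, 4/9)

Orthogonality check:
  u_2 · u_1 = 0 (should be 0)
  u_3 · u_1 = 0 (should be 0)
  u_3 · u_2 = 0 (should be 0)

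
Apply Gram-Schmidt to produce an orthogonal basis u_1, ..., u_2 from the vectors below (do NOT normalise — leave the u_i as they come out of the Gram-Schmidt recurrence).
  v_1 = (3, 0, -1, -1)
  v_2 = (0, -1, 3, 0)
Orthogonal basis:
  u_1 = (3, 0, -1, -1)
  u_2 = (9/11, -1, 30/11, -3/11)

Apply the Gram-Schmidt recurrence
  u_1 = v_1
  u_i = v_i − Σ_{j<i} ((v_i · u_j) / (u_j · u_j)) · u_j.

Step by step this gives:
  u_1 = (3, 0, -1, -1)
  u_2 = (9/11, -1, 30/11, -3/11)

Orthogonality check:
  u_2 · u_1 = 0 (should be 0)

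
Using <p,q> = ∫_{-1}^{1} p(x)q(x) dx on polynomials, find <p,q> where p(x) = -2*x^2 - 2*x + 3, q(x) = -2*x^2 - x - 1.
<p,q> = -86/15

Expand the product: p(x)·q(x) = 4*x^4 + 6*x^3 - 2*x^2 - x - 3.
∫_{-1}^{1} of each monomial x^k gives [2/(k+1) if k even, 0 if k odd]. Integrating term-by-term (or equivalently evaluating the antiderivative F(x) = 4*x^5/5 + 3*x^4/2 - 2*x^3/3 - x^2/2 - 3*x at the endpoints):
  F(1) − F(−1) = -28/15 − (58/15) = -86/15.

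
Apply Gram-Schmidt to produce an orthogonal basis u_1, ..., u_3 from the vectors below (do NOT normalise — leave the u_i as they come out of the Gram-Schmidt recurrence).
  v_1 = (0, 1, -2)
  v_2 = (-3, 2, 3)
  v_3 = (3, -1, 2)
Orthogonal basis:
  u_1 = (0, 1, -2)
  u_2 = (-3, 14/5, 7/5)
  u_3 = (147/94, 63/47, 63/94)

Apply the Gram-Schmidt recurrence
  u_1 = v_1
  u_i = v_i − Σ_{j<i} ((v_i · u_j) / (u_j · u_j)) · u_j.

Step by step this gives:
  u_1 = (0, 1, -2)
  u_2 = (-3, 14/5, 7/5)
  u_3 = (147/94, 63/47, 63/94)

Orthogonality check:
  u_2 · u_1 = 0 (should be 0)
  u_3 · u_1 = 0 (should be 0)
  u_3 · u_2 = 0 (should be 0)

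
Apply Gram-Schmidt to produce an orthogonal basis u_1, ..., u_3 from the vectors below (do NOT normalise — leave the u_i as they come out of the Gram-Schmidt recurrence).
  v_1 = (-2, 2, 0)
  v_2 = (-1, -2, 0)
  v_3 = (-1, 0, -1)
Orthogonal basis:
  u_1 = (-2, 2, 0)
  u_2 = (-3/2, -3/2, 0)
  u_3 = (0, 0, -1)

Apply the Gram-Schmidt recurrence
  u_1 = v_1
  u_i = v_i − Σ_{j<i} ((v_i · u_j) / (u_j · u_j)) · u_j.

Step by step this gives:
  u_1 = (-2, 2, 0)
  u_2 = (-3/2, -3/2, 0)
  u_3 = (0, 0, -1)

Orthogonality check:
  u_2 · u_1 = 0 (should be 0)
  u_3 · u_1 = 0 (should be 0)
  u_3 · u_2 = 0 (should be 0)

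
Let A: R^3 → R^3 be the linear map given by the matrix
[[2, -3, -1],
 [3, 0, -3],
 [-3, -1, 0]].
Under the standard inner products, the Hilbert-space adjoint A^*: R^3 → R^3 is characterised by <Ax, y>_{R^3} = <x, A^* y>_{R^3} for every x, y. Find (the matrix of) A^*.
A^* = A^T =
[[2, 3, -3],
 [-3, 0, -1],
 [-1, -3, 0]]

For real matrices with standard dot products, the defining identity <Ax, y> = <x, A^* y> gives (Ax)^T y = x^T (A^*) y, i.e. x^T A^T y = x^T (A^*) y. Since this holds for all x, y, we must have A^* = A^T. Therefore
A^* =
[[2, 3, -3],
 [-3, 0, -1],
 [-1, -3, 0]].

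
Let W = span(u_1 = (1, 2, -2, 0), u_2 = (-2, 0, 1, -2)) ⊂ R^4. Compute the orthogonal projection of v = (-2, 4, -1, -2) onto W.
proj_W(v) = (-18/13, 40/13, -21/13, -38/13)

Set up U = [u_1 | ... | u_2] ∈ R^(4×2). The projector onto W = col(U) is P = U (U^T U)^(-1) U^T.
Compute U^T U =
  [9, -4]
  [-4, 9],
and U^T v = (8, 7).
Solve U^T U · c = U^T v for the coefficients: c = (20/13, 19/13). The projection is proj_W(v) = U c.
Check: (v - proj_W(v)) · u_1 = 0  (should be 0).
Check: (v - proj_W(v)) · u_2 = 0  (should be 0).
Result: proj_W(v) = (-18/13, 40/13, -21/13, -38/13).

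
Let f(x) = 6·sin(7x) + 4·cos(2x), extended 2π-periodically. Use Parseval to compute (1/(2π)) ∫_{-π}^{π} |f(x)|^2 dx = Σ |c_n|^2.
Σ |c_n|^2 = 26

Expand |f|^2 and use orthogonality of {sin(nx), cos(mx)} on [-π, π]:
  ∫_{-π}^{π} sin(nx)^2 dx = π, ∫ cos(mx)^2 dx = π, and cross terms integrate to 0.
So ∫_{-π}^{π} f(x)^2 dx = 6^2 · π + 4^2 · π = (36 + 16)π.
Divide by 2π: (36 + 16)/2 = 26.
By Parseval, this equals Σ |c_n|^2.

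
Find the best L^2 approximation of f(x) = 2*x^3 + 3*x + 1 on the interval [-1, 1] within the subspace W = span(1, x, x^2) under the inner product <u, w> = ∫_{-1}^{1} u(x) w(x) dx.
g(x) = 21*x/5 + 1

The best approximation g ∈ W is the orthogonal projection of f onto W. Writing g = a_0 + a_1 x + a_2 x^2, the coefficients solve the normal equations G · a = b where
  G_{ij} = <φ_i, φ_j> and b_i = <f, φ_i>, with φ_0 = 1, φ_1 = x, φ_2 = x^2.
G =
  [2, 0, 2/3]
  [0, 2/3, 0]
  [2/3, 0, 2/5],
b = (2, 14/5, 2/3).
Solving gives a_0 = 1, a_1 = 21/5, a_2 = 0, so
  g(x) = 21*x/5 + 1.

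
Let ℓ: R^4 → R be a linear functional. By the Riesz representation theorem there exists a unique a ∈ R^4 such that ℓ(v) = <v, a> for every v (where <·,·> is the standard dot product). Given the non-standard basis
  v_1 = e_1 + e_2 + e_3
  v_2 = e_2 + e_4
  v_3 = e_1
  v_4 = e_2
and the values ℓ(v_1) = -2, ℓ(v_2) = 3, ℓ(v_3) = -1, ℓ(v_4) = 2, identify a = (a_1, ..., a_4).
a = (-1, 2, -3, 1)

Write a = (a_1, ..., a_4) in the standard basis. For each basis vector v_i, ℓ(v_i) = <v_i, a> is a linear equation in the a_j's. Collect the n equations into a matrix system V a = ℓ, where row i of V is v_i (expressed in the standard basis). Since V is invertible (lower-triangular with 1s on the diagonal, up to permutation), solve by back-substitution:
  V =
[[1, 1, 1, 0],
 [0, 1, 0, 1],
 [1, 0, 0, 0],
 [0, 1, 0, 0]]
  V a = (-2, 3, -1, 2)
Solving gives a = (-1, 2, -3, 1).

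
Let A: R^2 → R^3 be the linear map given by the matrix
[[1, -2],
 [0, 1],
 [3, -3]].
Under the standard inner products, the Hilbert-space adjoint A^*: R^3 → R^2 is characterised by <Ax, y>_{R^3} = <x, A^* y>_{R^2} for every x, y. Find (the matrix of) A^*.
A^* = A^T =
[[1, 0, 3],
 [-2, 1, -3]]

For real matrices with standard dot products, the defining identity <Ax, y> = <x, A^* y> gives (Ax)^T y = x^T (A^*) y, i.e. x^T A^T y = x^T (A^*) y. Since this holds for all x, y, we must have A^* = A^T. Therefore
A^* =
[[1, 0, 3],
 [-2, 1, -3]].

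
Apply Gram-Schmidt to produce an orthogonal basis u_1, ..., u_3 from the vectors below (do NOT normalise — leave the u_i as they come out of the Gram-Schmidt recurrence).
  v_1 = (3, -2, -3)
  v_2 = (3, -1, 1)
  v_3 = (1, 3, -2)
Orthogonal basis:
  u_1 = (3, -2, -3)
  u_2 = (21/11, -3/11, 23/11)
  u_3 = (235/178, 282/89, -141/178)

Apply the Gram-Schmidt recurrence
  u_1 = v_1
  u_i = v_i − Σ_{j<i} ((v_i · u_j) / (u_j · u_j)) · u_j.

Step by step this gives:
  u_1 = (3, -2, -3)
  u_2 = (21/11, -3/11, 23/11)
  u_3 = (235/178, 282/89, -141/178)

Orthogonality check:
  u_2 · u_1 = 0 (should be 0)
  u_3 · u_1 = 0 (should be 0)
  u_3 · u_2 = 0 (should be 0)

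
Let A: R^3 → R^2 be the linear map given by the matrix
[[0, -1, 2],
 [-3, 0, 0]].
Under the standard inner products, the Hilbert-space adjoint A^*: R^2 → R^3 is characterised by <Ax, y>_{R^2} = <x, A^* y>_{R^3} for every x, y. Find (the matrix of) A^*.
A^* = A^T =
[[0, -3],
 [-1, 0],
 [2, 0]]

For real matrices with standard dot products, the defining identity <Ax, y> = <x, A^* y> gives (Ax)^T y = x^T (A^*) y, i.e. x^T A^T y = x^T (A^*) y. Since this holds for all x, y, we must have A^* = A^T. Therefore
A^* =
[[0, -3],
 [-1, 0],
 [2, 0]].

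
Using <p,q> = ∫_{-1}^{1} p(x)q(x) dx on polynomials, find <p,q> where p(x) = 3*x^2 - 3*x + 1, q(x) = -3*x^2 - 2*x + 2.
<p,q> = 32/5

Expand the product: p(x)·q(x) = -9*x^4 + 3*x^3 + 9*x^2 - 8*x + 2.
∫_{-1}^{1} of each monomial x^k gives [2/(k+1) if k even, 0 if k odd]. Integrating term-by-term (or equivalently evaluating the antiderivative F(x) = -9*x^5/5 + 3*x^4/4 + 3*x^3 - 4*x^2 + 2*x at the endpoints):
  F(1) − F(−1) = -1/20 − (-129/20) = 32/5.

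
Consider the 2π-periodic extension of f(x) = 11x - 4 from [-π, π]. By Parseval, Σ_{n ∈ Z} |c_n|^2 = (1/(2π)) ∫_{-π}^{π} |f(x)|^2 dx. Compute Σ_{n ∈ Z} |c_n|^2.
Σ |c_n|^2 = 121π^2/3 + 16

Expand and integrate term by term over [-π, π]:
  ∫ (11x)^2 dx = 121·(2π^3/3); ∫ 2·11·(-4)·x dx = 0 (odd integrand); ∫ (-4)^2 dx = 16·2π.
So (1/(2π)) ∫_{-π}^{π} (11x - 4)^2 dx = 121π^2/3 + 16 = 121π^2/3 + 16.
Parseval ⇒ Σ |c_n|^2 = 121π^2/3 + 16.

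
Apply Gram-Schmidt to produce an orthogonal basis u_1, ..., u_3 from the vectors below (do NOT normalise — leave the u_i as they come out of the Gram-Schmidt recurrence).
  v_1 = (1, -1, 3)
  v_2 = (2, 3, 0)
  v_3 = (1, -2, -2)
Orthogonal basis:
  u_1 = (1, -1, 3)
  u_2 = (23/11, 32/11, 3/11)
  u_3 = (279/142, -93/71, -155/142)

Apply the Gram-Schmidt recurrence
  u_1 = v_1
  u_i = v_i − Σ_{j<i} ((v_i · u_j) / (u_j · u_j)) · u_j.

Step by step this gives:
  u_1 = (1, -1, 3)
  u_2 = (23/11, 32/11, 3/11)
  u_3 = (279/142, -93/71, -155/142)

Orthogonality check:
  u_2 · u_1 = 0 (should be 0)
  u_3 · u_1 = 0 (should be 0)
  u_3 · u_2 = 0 (should be 0)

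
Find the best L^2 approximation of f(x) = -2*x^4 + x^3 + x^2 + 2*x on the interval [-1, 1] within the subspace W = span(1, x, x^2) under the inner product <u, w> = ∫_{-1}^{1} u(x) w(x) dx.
g(x) = -5*x^2/7 + 13*x/5 + 6/35

The best approximation g ∈ W is the orthogonal projection of f onto W. Writing g = a_0 + a_1 x + a_2 x^2, the coefficients solve the normal equations G · a = b where
  G_{ij} = <φ_i, φ_j> and b_i = <f, φ_i>, with φ_0 = 1, φ_1 = x, φ_2 = x^2.
G =
  [2, 0, 2/3]
  [0, 2/3, 0]
  [2/3, 0, 2/5],
b = (-2/15, 26/15, -6/35).
Solving gives a_0 = 6/35, a_1 = 13/5, a_2 = -5/7, so
  g(x) = -5*x^2/7 + 13*x/5 + 6/35.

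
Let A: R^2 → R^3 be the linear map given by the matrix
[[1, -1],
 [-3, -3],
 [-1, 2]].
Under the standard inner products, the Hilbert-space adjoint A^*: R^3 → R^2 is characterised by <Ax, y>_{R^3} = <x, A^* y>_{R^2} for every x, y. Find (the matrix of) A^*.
A^* = A^T =
[[1, -3, -1],
 [-1, -3, 2]]

For real matrices with standard dot products, the defining identity <Ax, y> = <x, A^* y> gives (Ax)^T y = x^T (A^*) y, i.e. x^T A^T y = x^T (A^*) y. Since this holds for all x, y, we must have A^* = A^T. Therefore
A^* =
[[1, -3, -1],
 [-1, -3, 2]].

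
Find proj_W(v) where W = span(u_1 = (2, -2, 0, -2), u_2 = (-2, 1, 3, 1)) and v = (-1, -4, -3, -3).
proj_W(v) = (70/29, -52/29, -54/29, -52/29)

Set up U = [u_1 | ... | u_2] ∈ R^(4×2). The projector onto W = col(U) is P = U (U^T U)^(-1) U^T.
Compute U^T U =
  [12, -8]
  [-8, 15],
and U^T v = (12, -14).
Solve U^T U · c = U^T v for the coefficients: c = (17/29, -18/29). The projection is proj_W(v) = U c.
Check: (v - proj_W(v)) · u_1 = 0  (should be 0).
Check: (v - proj_W(v)) · u_2 = 0  (should be 0).
Result: proj_W(v) = (70/29, -52/29, -54/29, -52/29).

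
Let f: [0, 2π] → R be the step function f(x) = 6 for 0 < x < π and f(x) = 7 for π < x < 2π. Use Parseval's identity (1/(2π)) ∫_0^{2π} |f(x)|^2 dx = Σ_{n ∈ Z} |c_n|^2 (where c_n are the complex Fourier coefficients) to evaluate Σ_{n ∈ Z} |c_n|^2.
Σ |c_n|^2 = 85/2

Parseval equates the L^2 energy of f (normalised by 1/(2π)) with the ℓ^2 sum of its Fourier coefficients: (1/(2π)) ∫_0^{2π} |f|^2 = Σ |c_n|^2.
Compute the left side: (1/(2π)) [∫_0^π 6^2 dx + ∫_π^{2π} 7^2 dx] = (1/(2π)) · (36π + 49π) = (36 + 49)/2 = 85/2.
So Σ_{n ∈ Z} |c_n|^2 = 85/2.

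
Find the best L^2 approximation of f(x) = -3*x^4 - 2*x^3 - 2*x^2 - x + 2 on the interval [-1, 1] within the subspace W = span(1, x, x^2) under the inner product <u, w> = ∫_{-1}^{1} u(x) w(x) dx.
g(x) = -32*x^2/7 - 11*x/5 + 79/35

The best approximation g ∈ W is the orthogonal projection of f onto W. Writing g = a_0 + a_1 x + a_2 x^2, the coefficients solve the normal equations G · a = b where
  G_{ij} = <φ_i, φ_j> and b_i = <f, φ_i>, with φ_0 = 1, φ_1 = x, φ_2 = x^2.
G =
  [2, 0, 2/3]
  [0, 2/3, 0]
  [2/3, 0, 2/5],
b = (22/15, -22/15, -34/105).
Solving gives a_0 = 79/35, a_1 = -11/5, a_2 = -32/7, so
  g(x) = -32*x^2/7 - 11*x/5 + 79/35.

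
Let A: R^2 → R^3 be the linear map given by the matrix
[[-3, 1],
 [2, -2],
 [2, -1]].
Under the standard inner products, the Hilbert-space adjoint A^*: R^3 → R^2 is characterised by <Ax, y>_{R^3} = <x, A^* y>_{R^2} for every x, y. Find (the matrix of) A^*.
A^* = A^T =
[[-3, 2, 2],
 [1, -2, -1]]

For real matrices with standard dot products, the defining identity <Ax, y> = <x, A^* y> gives (Ax)^T y = x^T (A^*) y, i.e. x^T A^T y = x^T (A^*) y. Since this holds for all x, y, we must have A^* = A^T. Therefore
A^* =
[[-3, 2, 2],
 [1, -2, -1]].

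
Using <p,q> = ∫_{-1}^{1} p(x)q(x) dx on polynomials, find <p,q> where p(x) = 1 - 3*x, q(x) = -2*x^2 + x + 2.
<p,q> = 2/3

Expand the product: p(x)·q(x) = 6*x^3 - 5*x^2 - 5*x + 2.
∫_{-1}^{1} of each monomial x^k gives [2/(k+1) if k even, 0 if k odd]. Integrating term-by-term (or equivalently evaluating the antiderivative F(x) = 3*x^4/2 - 5*x^3/3 - 5*x^2/2 + 2*x at the endpoints):
  F(1) − F(−1) = -2/3 − (-4/3) = 2/3.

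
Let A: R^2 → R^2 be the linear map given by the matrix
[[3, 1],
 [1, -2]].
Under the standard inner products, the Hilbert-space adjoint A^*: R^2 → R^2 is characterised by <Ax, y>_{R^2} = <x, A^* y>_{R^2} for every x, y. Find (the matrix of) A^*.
A^* = A^T =
[[3, 1],
 [1, -2]]

For real matrices with standard dot products, the defining identity <Ax, y> = <x, A^* y> gives (Ax)^T y = x^T (A^*) y, i.e. x^T A^T y = x^T (A^*) y. Since this holds for all x, y, we must have A^* = A^T. Therefore
A^* =
[[3, 1],
 [1, -2]].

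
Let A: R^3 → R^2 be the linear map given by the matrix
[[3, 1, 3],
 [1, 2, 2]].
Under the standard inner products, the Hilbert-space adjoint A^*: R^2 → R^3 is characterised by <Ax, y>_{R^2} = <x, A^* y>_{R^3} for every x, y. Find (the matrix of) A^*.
A^* = A^T =
[[3, 1],
 [1, 2],
 [3, 2]]

For real matrices with standard dot products, the defining identity <Ax, y> = <x, A^* y> gives (Ax)^T y = x^T (A^*) y, i.e. x^T A^T y = x^T (A^*) y. Since this holds for all x, y, we must have A^* = A^T. Therefore
A^* =
[[3, 1],
 [1, 2],
 [3, 2]].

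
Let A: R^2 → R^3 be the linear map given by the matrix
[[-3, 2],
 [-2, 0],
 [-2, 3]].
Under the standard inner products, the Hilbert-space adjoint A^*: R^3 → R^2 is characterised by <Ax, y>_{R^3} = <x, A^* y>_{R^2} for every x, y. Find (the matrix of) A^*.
A^* = A^T =
[[-3, -2, -2],
 [2, 0, 3]]

For real matrices with standard dot products, the defining identity <Ax, y> = <x, A^* y> gives (Ax)^T y = x^T (A^*) y, i.e. x^T A^T y = x^T (A^*) y. Since this holds for all x, y, we must have A^* = A^T. Therefore
A^* =
[[-3, -2, -2],
 [2, 0, 3]].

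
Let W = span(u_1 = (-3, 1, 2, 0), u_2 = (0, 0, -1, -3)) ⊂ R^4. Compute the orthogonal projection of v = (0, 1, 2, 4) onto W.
proj_W(v) = (-33/68, 11/68, 115/68, 279/68)

Set up U = [u_1 | ... | u_2] ∈ R^(4×2). The projector onto W = col(U) is P = U (U^T U)^(-1) U^T.
Compute U^T U =
  [14, -2]
  [-2, 10],
and U^T v = (5, -14).
Solve U^T U · c = U^T v for the coefficients: c = (11/68, -93/68). The projection is proj_W(v) = U c.
Check: (v - proj_W(v)) · u_1 = 0  (should be 0).
Check: (v - proj_W(v)) · u_2 = 0  (should be 0).
Result: proj_W(v) = (-33/68, 11/68, 115/68, 279/68).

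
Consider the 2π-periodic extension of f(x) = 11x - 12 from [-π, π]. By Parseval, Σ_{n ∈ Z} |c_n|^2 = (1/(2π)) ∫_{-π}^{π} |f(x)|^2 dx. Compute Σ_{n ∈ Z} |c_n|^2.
Σ |c_n|^2 = 121π^2/3 + 144

Expand and integrate term by term over [-π, π]:
  ∫ (11x)^2 dx = 121·(2π^3/3); ∫ 2·11·(-12)·x dx = 0 (odd integrand); ∫ (-12)^2 dx = 144·2π.
So (1/(2π)) ∫_{-π}^{π} (11x - 12)^2 dx = 121π^2/3 + 144 = 121π^2/3 + 144.
Parseval ⇒ Σ |c_n|^2 = 121π^2/3 + 144.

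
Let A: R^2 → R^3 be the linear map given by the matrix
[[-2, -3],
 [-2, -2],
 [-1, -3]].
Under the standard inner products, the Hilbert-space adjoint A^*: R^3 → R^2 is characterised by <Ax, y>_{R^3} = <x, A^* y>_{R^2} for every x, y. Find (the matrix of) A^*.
A^* = A^T =
[[-2, -2, -1],
 [-3, -2, -3]]

For real matrices with standard dot products, the defining identity <Ax, y> = <x, A^* y> gives (Ax)^T y = x^T (A^*) y, i.e. x^T A^T y = x^T (A^*) y. Since this holds for all x, y, we must have A^* = A^T. Therefore
A^* =
[[-2, -2, -1],
 [-3, -2, -3]].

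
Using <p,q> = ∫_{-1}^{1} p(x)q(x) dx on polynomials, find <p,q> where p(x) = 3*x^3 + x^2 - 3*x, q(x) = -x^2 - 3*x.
<p,q> = 2

Expand the product: p(x)·q(x) = -3*x^5 - 10*x^4 + 9*x^2.
∫_{-1}^{1} of each monomial x^k gives [2/(k+1) if k even, 0 if k odd]. Integrating term-by-term (or equivalently evaluating the antiderivative F(x) = -x^6/2 - 2*x^5 + 3*x^3 at the endpoints):
  F(1) − F(−1) = 1/2 − (-3/2) = 2.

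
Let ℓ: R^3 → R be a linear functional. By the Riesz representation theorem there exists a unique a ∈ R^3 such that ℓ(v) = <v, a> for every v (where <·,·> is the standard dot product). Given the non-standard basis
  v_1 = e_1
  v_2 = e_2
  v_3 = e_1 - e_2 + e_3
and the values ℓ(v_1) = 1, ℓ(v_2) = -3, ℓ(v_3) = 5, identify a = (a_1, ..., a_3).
a = (1, -3, 1)

Write a = (a_1, ..., a_3) in the standard basis. For each basis vector v_i, ℓ(v_i) = <v_i, a> is a linear equation in the a_j's. Collect the n equations into a matrix system V a = ℓ, where row i of V is v_i (expressed in the standard basis). Since V is invertible (lower-triangular with 1s on the diagonal, up to permutation), solve by back-substitution:
  V =
[[1, 0, 0],
 [0, 1, 0],
 [1, -1, 1]]
  V a = (1, -3, 5)
Solving gives a = (1, -3, 1).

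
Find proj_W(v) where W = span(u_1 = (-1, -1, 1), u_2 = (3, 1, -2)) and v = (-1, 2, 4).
proj_W(v) = (-5/2, 1/2, 1)

Set up U = [u_1 | ... | u_2] ∈ R^(3×2). The projector onto W = col(U) is P = U (U^T U)^(-1) U^T.
Compute U^T U =
  [3, -6]
  [-6, 14],
and U^T v = (3, -9).
Solve U^T U · c = U^T v for the coefficients: c = (-2, -3/2). The projection is proj_W(v) = U c.
Check: (v - proj_W(v)) · u_1 = 0  (should be 0).
Check: (v - proj_W(v)) · u_2 = 0  (should be 0).
Result: proj_W(v) = (-5/2, 1/2, 1).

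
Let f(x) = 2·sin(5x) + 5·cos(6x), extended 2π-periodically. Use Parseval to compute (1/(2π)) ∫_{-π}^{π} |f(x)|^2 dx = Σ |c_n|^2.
Σ |c_n|^2 = 29/2

Expand |f|^2 and use orthogonality of {sin(nx), cos(mx)} on [-π, π]:
  ∫_{-π}^{π} sin(nx)^2 dx = π, ∫ cos(mx)^2 dx = π, and cross terms integrate to 0.
So ∫_{-π}^{π} f(x)^2 dx = 2^2 · π + 5^2 · π = (4 + 25)π.
Divide by 2π: (4 + 25)/2 = 29/2.
By Parseval, this equals Σ |c_n|^2.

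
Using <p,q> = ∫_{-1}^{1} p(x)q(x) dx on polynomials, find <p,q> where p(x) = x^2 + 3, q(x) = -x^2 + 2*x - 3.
<p,q> = -112/5

Expand the product: p(x)·q(x) = -x^4 + 2*x^3 - 6*x^2 + 6*x - 9.
∫_{-1}^{1} of each monomial x^k gives [2/(k+1) if k even, 0 if k odd]. Integrating term-by-term (or equivalently evaluating the antiderivative F(x) = -x^5/5 + x^4/2 - 2*x^3 + 3*x^2 - 9*x at the endpoints):
  F(1) − F(−1) = -77/10 − (147/10) = -112/5.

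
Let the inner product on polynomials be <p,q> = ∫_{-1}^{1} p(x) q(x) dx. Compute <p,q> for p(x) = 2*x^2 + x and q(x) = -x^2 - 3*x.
<p,q> = -14/5

Expand the product: p(x)·q(x) = -2*x^4 - 7*x^3 - 3*x^2.
∫_{-1}^{1} of each monomial x^k gives [2/(k+1) if k even, 0 if k odd]. Integrating term-by-term (or equivalently evaluating the antiderivative F(x) = -2*x^5/5 - 7*x^4/4 - x^3 at the endpoints):
  F(1) − F(−1) = -63/20 − (-7/20) = -14/5.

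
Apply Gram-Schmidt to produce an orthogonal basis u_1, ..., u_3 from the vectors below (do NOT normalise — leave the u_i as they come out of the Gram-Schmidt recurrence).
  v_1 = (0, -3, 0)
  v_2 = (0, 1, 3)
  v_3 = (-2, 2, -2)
Orthogonal basis:
  u_1 = (0, -3, 0)
  u_2 = (0, 0, 3)
  u_3 = (-2, 0, 0)

Apply the Gram-Schmidt recurrence
  u_1 = v_1
  u_i = v_i − Σ_{j<i} ((v_i · u_j) / (u_j · u_j)) · u_j.

Step by step this gives:
  u_1 = (0, -3, 0)
  u_2 = (0, 0, 3)
  u_3 = (-2, 0, 0)

Orthogonality check:
  u_2 · u_1 = 0 (should be 0)
  u_3 · u_1 = 0 (should be 0)
  u_3 · u_2 = 0 (should be 0)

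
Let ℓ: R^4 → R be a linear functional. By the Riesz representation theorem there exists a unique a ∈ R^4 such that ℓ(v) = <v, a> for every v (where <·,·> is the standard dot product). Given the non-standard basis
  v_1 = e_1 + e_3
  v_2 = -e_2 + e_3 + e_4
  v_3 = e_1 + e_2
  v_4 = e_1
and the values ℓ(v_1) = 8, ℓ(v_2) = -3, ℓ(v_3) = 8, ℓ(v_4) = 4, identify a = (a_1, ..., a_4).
a = (4, 4, 4, -3)

Write a = (a_1, ..., a_4) in the standard basis. For each basis vector v_i, ℓ(v_i) = <v_i, a> is a linear equation in the a_j's. Collect the n equations into a matrix system V a = ℓ, where row i of V is v_i (expressed in the standard basis). Since V is invertible (lower-triangular with 1s on the diagonal, up to permutation), solve by back-substitution:
  V =
[[1, 0, 1, 0],
 [0, -1, 1, 1],
 [1, 1, 0, 0],
 [1, 0, 0, 0]]
  V a = (8, -3, 8, 4)
Solving gives a = (4, 4, 4, -3).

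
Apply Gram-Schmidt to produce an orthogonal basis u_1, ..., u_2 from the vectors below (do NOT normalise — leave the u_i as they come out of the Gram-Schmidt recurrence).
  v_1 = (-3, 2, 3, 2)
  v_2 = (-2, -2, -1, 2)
Orthogonal basis:
  u_1 = (-3, 2, 3, 2)
  u_2 = (-43/26, -29/13, -35/26, 23/13)

Apply the Gram-Schmidt recurrence
  u_1 = v_1
  u_i = v_i − Σ_{j<i} ((v_i · u_j) / (u_j · u_j)) · u_j.

Step by step this gives:
  u_1 = (-3, 2, 3, 2)
  u_2 = (-43/26, -29/13, -35/26, 23/13)

Orthogonality check:
  u_2 · u_1 = 0 (should be 0)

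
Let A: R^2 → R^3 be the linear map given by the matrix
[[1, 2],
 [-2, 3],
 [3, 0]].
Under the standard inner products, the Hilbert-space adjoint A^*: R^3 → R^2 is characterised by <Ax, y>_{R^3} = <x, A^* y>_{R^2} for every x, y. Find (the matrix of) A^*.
A^* = A^T =
[[1, -2, 3],
 [2, 3, 0]]

For real matrices with standard dot products, the defining identity <Ax, y> = <x, A^* y> gives (Ax)^T y = x^T (A^*) y, i.e. x^T A^T y = x^T (A^*) y. Since this holds for all x, y, we must have A^* = A^T. Therefore
A^* =
[[1, -2, 3],
 [2, 3, 0]].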